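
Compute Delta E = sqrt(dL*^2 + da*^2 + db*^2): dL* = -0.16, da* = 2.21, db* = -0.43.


Formula: Delta E = sqrt(dL*^2 + da*^2 + db*^2)
Step 1: dL*^2 = (-0.16)^2 = 0.0256
Step 2: da*^2 = 2.21^2 = 4.8841
Step 3: db*^2 = (-0.43)^2 = 0.1849
Step 4: Sum = 0.0256 + 4.8841 + 0.1849 = 5.0946
Step 5: Delta E = sqrt(5.0946) = 2.26

2.26 Delta E


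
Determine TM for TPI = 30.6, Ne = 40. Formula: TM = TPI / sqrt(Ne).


Formula: TM = TPI / sqrt(Ne)
Step 1: sqrt(Ne) = sqrt(40) = 6.3246
Step 2: TM = 30.6 / 6.3246 = 4.84

4.84 TM


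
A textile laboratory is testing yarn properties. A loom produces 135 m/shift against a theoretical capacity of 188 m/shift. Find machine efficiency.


Formula: Efficiency% = (Actual output / Theoretical output) * 100
Efficiency% = (135 / 188) * 100
Efficiency% = 0.718085 * 100 = 71.8085% ≈ 71.8%

71.8%


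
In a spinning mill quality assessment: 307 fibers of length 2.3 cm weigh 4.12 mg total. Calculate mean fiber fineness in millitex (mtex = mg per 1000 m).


Formula: fineness (mtex) = mass (mg) / total length (km) = (mass_mg / total_length_m) * 1000
Step 1: Convert fiber length: 2.3 cm = 0.023 m
Step 2: Total fiber length = 307 * 0.023 = 7.061 m
Step 3: Linear density = 4.12 mg / 7.061 m = 0.5835 mg/m
Step 4: fineness = 0.5835 * 1000 = 583.5 mtex

583.5 mtex


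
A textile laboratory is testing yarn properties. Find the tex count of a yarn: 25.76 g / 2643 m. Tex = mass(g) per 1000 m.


Formula: Tex = (mass_g / length_m) * 1000
Substituting: Tex = (25.76 / 2643) * 1000
Intermediate: 25.76 / 2643 = 0.0097465 g/m
Tex = 0.0097465 * 1000 = 9.75 tex

9.75 tex


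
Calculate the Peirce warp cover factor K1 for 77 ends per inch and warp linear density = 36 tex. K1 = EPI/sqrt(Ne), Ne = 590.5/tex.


Formula: K1 = EPI / sqrt(Ne), with Ne = 590.5 / tex_warp
Step 1: Ne = 590.5 / 36 = 16.403
Step 2: sqrt(Ne) = sqrt(16.403) = 4.0501
Step 3: K1 = 77 / 4.0501 = 19.0

19.0


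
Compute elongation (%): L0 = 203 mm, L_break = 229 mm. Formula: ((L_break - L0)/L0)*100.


Formula: Elongation (%) = ((L_break - L0) / L0) * 100
Step 1: Extension = 229 - 203 = 26 mm
Step 2: Elongation = (26 / 203) * 100
Step 3: Elongation = 0.128079 * 100 = 12.8079% ≈ 12.8%

12.8%


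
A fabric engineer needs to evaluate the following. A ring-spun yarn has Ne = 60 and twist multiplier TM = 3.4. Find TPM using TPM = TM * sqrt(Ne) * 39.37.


Formula: TPM = TM * sqrt(Ne) * 39.37
Step 1: sqrt(Ne) = sqrt(60) = 7.746
Step 2: TM * sqrt(Ne) = 3.4 * 7.746 = 26.3364
Step 3: TPM = 26.3364 * 39.37 = 1037 twists/m

1037 twists/m


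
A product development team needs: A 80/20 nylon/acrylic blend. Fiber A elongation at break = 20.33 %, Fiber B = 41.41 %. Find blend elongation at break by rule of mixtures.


Formula: Blend property = (fraction_A * property_A) + (fraction_B * property_B)
Step 1: Contribution A = 80/100 * 20.33 % = 16.264 %
Step 2: Contribution B = 20/100 * 41.41 % = 8.282 %
Step 3: Blend elongation at break = 16.264 + 8.282 = 24.546 %

24.546 %


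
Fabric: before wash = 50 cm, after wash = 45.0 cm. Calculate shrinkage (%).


Formula: Shrinkage% = ((L_before - L_after) / L_before) * 100
Step 1: Shrinkage = 50 - 45.0 = 5.0 cm
Step 2: Shrinkage% = (5.0 / 50) * 100
Step 3: Shrinkage% = 0.1 * 100 = 10.0%

10.0%


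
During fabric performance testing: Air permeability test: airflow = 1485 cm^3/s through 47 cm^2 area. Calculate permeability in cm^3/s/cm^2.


Formula: Air Permeability = Airflow / Test Area
AP = 1485 cm^3/s / 47 cm^2
AP = 31.6 cm^3/s/cm^2

31.6 cm^3/s/cm^2


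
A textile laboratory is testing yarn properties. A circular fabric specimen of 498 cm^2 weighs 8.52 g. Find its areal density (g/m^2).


Formula: GSM = mass_g / area_m2
Step 1: Convert area: 498 cm^2 = 498 / 10000 = 0.0498 m^2
Step 2: GSM = 8.52 g / 0.0498 m^2 = 171.1 g/m^2

171.1 g/m^2


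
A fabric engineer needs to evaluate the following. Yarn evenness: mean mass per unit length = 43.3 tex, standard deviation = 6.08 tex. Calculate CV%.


Formula: CV% = (standard deviation / mean) * 100
Step 1: Ratio = 6.08 / 43.3 = 0.140416
Step 2: CV% = 0.140416 * 100 = 14.0416% ≈ 14.0%

14.0%


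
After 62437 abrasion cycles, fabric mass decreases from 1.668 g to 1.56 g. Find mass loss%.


Formula: Mass loss% = ((m_before - m_after) / m_before) * 100
Step 1: Mass loss = 1.668 - 1.56 = 0.108 g
Step 2: Ratio = 0.108 / 1.668 = 0.0647482
Step 3: Mass loss% = 0.0647482 * 100 = 6.47482% ≈ 6.47%

6.47%


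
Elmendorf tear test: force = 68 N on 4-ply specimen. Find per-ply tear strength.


Formula: Per-ply strength = Total force / Number of plies
Per-ply = 68 N / 4
Per-ply = 17 N

17 N


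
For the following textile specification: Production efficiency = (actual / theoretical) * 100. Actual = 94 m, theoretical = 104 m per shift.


Formula: Efficiency% = (Actual output / Theoretical output) * 100
Efficiency% = (94 / 104) * 100
Efficiency% = 0.903846 * 100 = 90.3846% ≈ 90.4%

90.4%


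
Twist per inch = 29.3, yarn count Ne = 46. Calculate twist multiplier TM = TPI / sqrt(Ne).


Formula: TM = TPI / sqrt(Ne)
Step 1: sqrt(Ne) = sqrt(46) = 6.7823
Step 2: TM = 29.3 / 6.7823 = 4.32

4.32 TM


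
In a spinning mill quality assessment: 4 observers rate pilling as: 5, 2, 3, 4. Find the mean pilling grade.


Formula: Mean = sum / count
Sum = 5 + 2 + 3 + 4 = 14
Mean = 14 / 4 = 3.5

3.5


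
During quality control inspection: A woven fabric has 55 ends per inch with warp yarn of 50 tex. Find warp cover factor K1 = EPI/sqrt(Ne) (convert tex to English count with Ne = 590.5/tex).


Formula: K1 = EPI / sqrt(Ne), with Ne = 590.5 / tex_warp
Step 1: Ne = 590.5 / 50 = 11.81
Step 2: sqrt(Ne) = sqrt(11.81) = 3.4366
Step 3: K1 = 55 / 3.4366 = 16.0

16.0


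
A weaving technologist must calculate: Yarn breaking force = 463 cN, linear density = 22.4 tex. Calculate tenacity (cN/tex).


Formula: Tenacity = Breaking force / Linear density
Tenacity = 463 cN / 22.4 tex
Tenacity = 20.67 cN/tex

20.67 cN/tex


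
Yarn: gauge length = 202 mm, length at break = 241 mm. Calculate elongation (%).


Formula: Elongation (%) = ((L_break - L0) / L0) * 100
Step 1: Extension = 241 - 202 = 39 mm
Step 2: Elongation = (39 / 202) * 100
Step 3: Elongation = 0.193069 * 100 = 19.3069% ≈ 19.3%

19.3%


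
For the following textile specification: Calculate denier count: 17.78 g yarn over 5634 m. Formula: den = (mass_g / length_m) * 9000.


Formula: den = (mass_g / length_m) * 9000
Substituting: den = (17.78 / 5634) * 9000
Intermediate: 17.78 / 5634 = 0.00315584 g/m
den = 0.00315584 * 9000 = 28.4 denier

28.4 denier


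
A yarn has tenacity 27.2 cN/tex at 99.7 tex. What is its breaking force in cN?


Formula: Breaking force = Tenacity * Linear density
F = 27.2 cN/tex * 99.7 tex
F = 2711.84 cN

2711.84 cN


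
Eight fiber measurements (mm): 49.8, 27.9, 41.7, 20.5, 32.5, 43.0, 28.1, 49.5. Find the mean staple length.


Formula: Mean = sum of lengths / count
Sum = 49.8 + 27.9 + 41.7 + 20.5 + 32.5 + 43.0 + 28.1 + 49.5
Sum = 293.0 mm
Mean = 293.0 / 8 = 36.63 mm

36.63 mm


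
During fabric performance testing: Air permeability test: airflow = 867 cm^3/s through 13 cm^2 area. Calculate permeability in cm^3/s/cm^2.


Formula: Air Permeability = Airflow / Test Area
AP = 867 cm^3/s / 13 cm^2
AP = 66.7 cm^3/s/cm^2

66.7 cm^3/s/cm^2


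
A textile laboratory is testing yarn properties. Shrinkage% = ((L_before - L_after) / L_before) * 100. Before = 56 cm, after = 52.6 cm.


Formula: Shrinkage% = ((L_before - L_after) / L_before) * 100
Step 1: Shrinkage = 56 - 52.6 = 3.4 cm
Step 2: Shrinkage% = (3.4 / 56) * 100
Step 3: Shrinkage% = 0.060714 * 100 = 6.0714% ≈ 6.1%

6.1%


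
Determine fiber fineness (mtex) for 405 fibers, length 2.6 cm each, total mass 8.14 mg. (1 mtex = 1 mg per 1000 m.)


Formula: fineness (mtex) = mass (mg) / total length (km) = (mass_mg / total_length_m) * 1000
Step 1: Convert fiber length: 2.6 cm = 0.026 m
Step 2: Total fiber length = 405 * 0.026 = 10.53 m
Step 3: Linear density = 8.14 mg / 10.53 m = 0.7730 mg/m
Step 4: fineness = 0.7730 * 1000 = 773.0 mtex

773.0 mtex


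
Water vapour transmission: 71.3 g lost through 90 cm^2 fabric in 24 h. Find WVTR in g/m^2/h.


Formula: WVTR = mass_loss / (area * time)
Step 1: Convert area: 90 cm^2 = 0.009 m^2
Step 2: WVTR = 71.3 g / (0.009 m^2 * 24 h)
Step 3: WVTR = 71.3 / 0.216 = 330.1 g/m^2/h

330.1 g/m^2/h


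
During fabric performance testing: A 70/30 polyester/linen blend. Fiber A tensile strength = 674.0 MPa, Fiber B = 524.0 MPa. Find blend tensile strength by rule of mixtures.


Formula: Blend property = (fraction_A * property_A) + (fraction_B * property_B)
Step 1: Contribution A = 70/100 * 674.0 MPa = 471.8 MPa
Step 2: Contribution B = 30/100 * 524.0 MPa = 157.2 MPa
Step 3: Blend tensile strength = 471.8 + 157.2 = 629.0 MPa

629.0 MPa


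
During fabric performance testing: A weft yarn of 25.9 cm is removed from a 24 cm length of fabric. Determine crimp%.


Formula: Crimp% = ((L_yarn - L_fabric) / L_fabric) * 100
Step 1: Extension = 25.9 - 24 = 1.9 cm
Step 2: Crimp% = (1.9 / 24) * 100
Step 3: Crimp% = 0.079167 * 100 = 7.9167% ≈ 7.9%

7.9%


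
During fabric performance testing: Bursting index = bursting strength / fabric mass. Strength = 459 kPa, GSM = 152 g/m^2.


Formula: Bursting Index = Bursting Strength / Fabric GSM
BI = 459 kPa / 152 g/m^2
BI = 3.020 kPa/(g/m^2)

3.020 kPa/(g/m^2)


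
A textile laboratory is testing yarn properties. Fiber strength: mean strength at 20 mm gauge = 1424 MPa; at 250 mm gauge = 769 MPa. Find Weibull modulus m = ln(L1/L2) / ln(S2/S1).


Formula: m = ln(L1/L2) / ln(S2/S1)
Step 1: ln(L1/L2) = ln(20/250) = -2.52573
Step 2: S2/S1 = 769/1424 = 0.54003
Step 3: ln(S2/S1) = ln(0.54003) = -0.61613
Step 4: m = -2.52573 / -0.61613 = 4.10

4.10 (Weibull m)


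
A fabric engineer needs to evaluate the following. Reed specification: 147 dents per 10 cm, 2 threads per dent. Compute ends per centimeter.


Formula: EPC = (dents per 10 cm * ends per dent) / 10
Step 1: Total ends per 10 cm = 147 * 2 = 294
Step 2: EPC = 294 / 10 = 29.4 ends/cm

29.4 ends/cm


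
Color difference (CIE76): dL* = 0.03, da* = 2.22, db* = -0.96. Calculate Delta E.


Formula: Delta E = sqrt(dL*^2 + da*^2 + db*^2)
Step 1: dL*^2 = 0.03^2 = 0.0009
Step 2: da*^2 = 2.22^2 = 4.9284
Step 3: db*^2 = (-0.96)^2 = 0.9216
Step 4: Sum = 0.0009 + 4.9284 + 0.9216 = 5.8509
Step 5: Delta E = sqrt(5.8509) = 2.42

2.42 Delta E


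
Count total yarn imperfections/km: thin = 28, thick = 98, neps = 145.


Formula: Total = thin places + thick places + neps
Total = 28 + 98 + 145
Total = 271 imperfections/km

271 imperfections/km


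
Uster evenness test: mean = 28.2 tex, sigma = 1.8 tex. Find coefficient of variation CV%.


Formula: CV% = (standard deviation / mean) * 100
Step 1: Ratio = 1.8 / 28.2 = 0.06383
Step 2: CV% = 0.06383 * 100 = 6.383% ≈ 6.4%

6.4%


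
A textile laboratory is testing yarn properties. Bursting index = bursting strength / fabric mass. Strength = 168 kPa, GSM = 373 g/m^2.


Formula: Bursting Index = Bursting Strength / Fabric GSM
BI = 168 kPa / 373 g/m^2
BI = 0.450 kPa/(g/m^2)

0.450 kPa/(g/m^2)


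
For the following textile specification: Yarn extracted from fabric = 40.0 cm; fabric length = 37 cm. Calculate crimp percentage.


Formula: Crimp% = ((L_yarn - L_fabric) / L_fabric) * 100
Step 1: Extension = 40.0 - 37 = 3.0 cm
Step 2: Crimp% = (3.0 / 37) * 100
Step 3: Crimp% = 0.081081 * 100 = 8.1081% ≈ 8.1%

8.1%


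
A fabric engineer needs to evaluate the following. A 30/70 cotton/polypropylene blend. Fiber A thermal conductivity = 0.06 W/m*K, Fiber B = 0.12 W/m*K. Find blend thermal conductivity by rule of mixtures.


Formula: Blend property = (fraction_A * property_A) + (fraction_B * property_B)
Step 1: Contribution A = 30/100 * 0.06 W/m*K = 0.018 W/m*K
Step 2: Contribution B = 70/100 * 0.12 W/m*K = 0.084 W/m*K
Step 3: Blend thermal conductivity = 0.018 + 0.084 = 0.102 W/m*K

0.102 W/m*K


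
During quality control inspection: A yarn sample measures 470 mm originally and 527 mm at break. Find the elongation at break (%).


Formula: Elongation (%) = ((L_break - L0) / L0) * 100
Step 1: Extension = 527 - 470 = 57 mm
Step 2: Elongation = (57 / 470) * 100
Step 3: Elongation = 0.121277 * 100 = 12.1277% ≈ 12.1%

12.1%


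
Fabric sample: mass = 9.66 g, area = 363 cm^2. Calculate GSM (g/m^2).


Formula: GSM = mass_g / area_m2
Step 1: Convert area: 363 cm^2 = 363 / 10000 = 0.0363 m^2
Step 2: GSM = 9.66 g / 0.0363 m^2 = 266.1 g/m^2

266.1 g/m^2


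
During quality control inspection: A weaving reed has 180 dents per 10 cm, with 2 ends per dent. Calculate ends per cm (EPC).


Formula: EPC = (dents per 10 cm * ends per dent) / 10
Step 1: Total ends per 10 cm = 180 * 2 = 360
Step 2: EPC = 360 / 10 = 36.0 ends/cm

36.0 ends/cm


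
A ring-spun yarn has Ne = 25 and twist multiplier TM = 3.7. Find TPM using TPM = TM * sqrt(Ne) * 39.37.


Formula: TPM = TM * sqrt(Ne) * 39.37
Step 1: sqrt(Ne) = sqrt(25) = 5
Step 2: TM * sqrt(Ne) = 3.7 * 5 = 18.5
Step 3: TPM = 18.5 * 39.37 = 728 twists/m

728 twists/m


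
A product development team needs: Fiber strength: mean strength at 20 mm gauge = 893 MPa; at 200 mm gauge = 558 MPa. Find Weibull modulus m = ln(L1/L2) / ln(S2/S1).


Formula: m = ln(L1/L2) / ln(S2/S1)
Step 1: ln(L1/L2) = ln(20/200) = -2.30259
Step 2: S2/S1 = 558/893 = 0.62486
Step 3: ln(S2/S1) = ln(0.62486) = -0.47023
Step 4: m = -2.30259 / -0.47023 = 4.90

4.90 (Weibull m)


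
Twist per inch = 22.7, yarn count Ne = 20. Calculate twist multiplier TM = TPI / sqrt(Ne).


Formula: TM = TPI / sqrt(Ne)
Step 1: sqrt(Ne) = sqrt(20) = 4.4721
Step 2: TM = 22.7 / 4.4721 = 5.08

5.08 TM


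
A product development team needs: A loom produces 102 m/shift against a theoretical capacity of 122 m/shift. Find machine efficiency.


Formula: Efficiency% = (Actual output / Theoretical output) * 100
Efficiency% = (102 / 122) * 100
Efficiency% = 0.836066 * 100 = 83.6066% ≈ 83.6%

83.6%


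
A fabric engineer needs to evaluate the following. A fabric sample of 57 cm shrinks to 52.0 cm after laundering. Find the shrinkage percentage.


Formula: Shrinkage% = ((L_before - L_after) / L_before) * 100
Step 1: Shrinkage = 57 - 52.0 = 5.0 cm
Step 2: Shrinkage% = (5.0 / 57) * 100
Step 3: Shrinkage% = 0.087719 * 100 = 8.7719% ≈ 8.8%

8.8%


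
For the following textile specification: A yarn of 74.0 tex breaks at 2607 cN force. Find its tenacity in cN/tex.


Formula: Tenacity = Breaking force / Linear density
Tenacity = 2607 cN / 74.0 tex
Tenacity = 35.23 cN/tex

35.23 cN/tex


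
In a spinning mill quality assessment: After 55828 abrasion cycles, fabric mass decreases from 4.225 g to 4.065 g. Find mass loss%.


Formula: Mass loss% = ((m_before - m_after) / m_before) * 100
Step 1: Mass loss = 4.225 - 4.065 = 0.16 g
Step 2: Ratio = 0.16 / 4.225 = 0.0378698
Step 3: Mass loss% = 0.0378698 * 100 = 3.78698% ≈ 3.79%

3.79%


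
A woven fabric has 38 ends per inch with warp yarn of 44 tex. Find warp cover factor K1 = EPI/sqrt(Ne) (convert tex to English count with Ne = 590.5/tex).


Formula: K1 = EPI / sqrt(Ne), with Ne = 590.5 / tex_warp
Step 1: Ne = 590.5 / 44 = 13.42
Step 2: sqrt(Ne) = sqrt(13.42) = 3.6633
Step 3: K1 = 38 / 3.6633 = 10.4

10.4


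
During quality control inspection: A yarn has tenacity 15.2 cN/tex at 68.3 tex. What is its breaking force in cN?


Formula: Breaking force = Tenacity * Linear density
F = 15.2 cN/tex * 68.3 tex
F = 1038.16 cN

1038.16 cN


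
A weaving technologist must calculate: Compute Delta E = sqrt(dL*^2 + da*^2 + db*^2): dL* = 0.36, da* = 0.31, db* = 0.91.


Formula: Delta E = sqrt(dL*^2 + da*^2 + db*^2)
Step 1: dL*^2 = 0.36^2 = 0.1296
Step 2: da*^2 = 0.31^2 = 0.0961
Step 3: db*^2 = 0.91^2 = 0.8281
Step 4: Sum = 0.1296 + 0.0961 + 0.8281 = 1.0538
Step 5: Delta E = sqrt(1.0538) = 1.03

1.03 Delta E


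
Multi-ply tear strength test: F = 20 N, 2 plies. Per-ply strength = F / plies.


Formula: Per-ply strength = Total force / Number of plies
Per-ply = 20 N / 2
Per-ply = 10 N

10 N


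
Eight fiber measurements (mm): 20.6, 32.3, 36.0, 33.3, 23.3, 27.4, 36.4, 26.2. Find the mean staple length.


Formula: Mean = sum of lengths / count
Sum = 20.6 + 32.3 + 36.0 + 33.3 + 23.3 + 27.4 + 36.4 + 26.2
Sum = 235.5 mm
Mean = 235.5 / 8 = 29.44 mm

29.44 mm


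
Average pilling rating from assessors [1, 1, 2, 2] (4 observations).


Formula: Mean = sum / count
Sum = 1 + 1 + 2 + 2 = 6
Mean = 6 / 4 = 1.5

1.5


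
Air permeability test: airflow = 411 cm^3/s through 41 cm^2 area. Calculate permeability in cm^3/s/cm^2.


Formula: Air Permeability = Airflow / Test Area
AP = 411 cm^3/s / 41 cm^2
AP = 10.0 cm^3/s/cm^2

10.0 cm^3/s/cm^2


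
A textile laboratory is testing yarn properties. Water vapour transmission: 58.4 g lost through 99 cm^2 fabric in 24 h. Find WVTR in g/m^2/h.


Formula: WVTR = mass_loss / (area * time)
Step 1: Convert area: 99 cm^2 = 0.0099 m^2
Step 2: WVTR = 58.4 g / (0.0099 m^2 * 24 h)
Step 3: WVTR = 58.4 / 0.2376 = 245.8 g/m^2/h

245.8 g/m^2/h


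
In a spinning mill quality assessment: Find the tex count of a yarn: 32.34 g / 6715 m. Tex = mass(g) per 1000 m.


Formula: Tex = (mass_g / length_m) * 1000
Substituting: Tex = (32.34 / 6715) * 1000
Intermediate: 32.34 / 6715 = 0.00481608 g/m
Tex = 0.00481608 * 1000 = 4.82 tex

4.82 tex


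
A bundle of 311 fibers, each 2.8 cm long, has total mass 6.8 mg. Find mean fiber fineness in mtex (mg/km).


Formula: fineness (mtex) = mass (mg) / total length (km) = (mass_mg / total_length_m) * 1000
Step 1: Convert fiber length: 2.8 cm = 0.028 m
Step 2: Total fiber length = 311 * 0.028 = 8.708 m
Step 3: Linear density = 6.8 mg / 8.708 m = 0.7809 mg/m
Step 4: fineness = 0.7809 * 1000 = 780.9 mtex

780.9 mtex


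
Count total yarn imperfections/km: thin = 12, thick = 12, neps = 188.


Formula: Total = thin places + thick places + neps
Total = 12 + 12 + 188
Total = 212 imperfections/km

212 imperfections/km


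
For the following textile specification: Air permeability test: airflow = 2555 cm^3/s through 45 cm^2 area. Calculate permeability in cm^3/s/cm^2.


Formula: Air Permeability = Airflow / Test Area
AP = 2555 cm^3/s / 45 cm^2
AP = 56.8 cm^3/s/cm^2

56.8 cm^3/s/cm^2


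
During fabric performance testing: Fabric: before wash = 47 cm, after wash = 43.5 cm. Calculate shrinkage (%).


Formula: Shrinkage% = ((L_before - L_after) / L_before) * 100
Step 1: Shrinkage = 47 - 43.5 = 3.5 cm
Step 2: Shrinkage% = (3.5 / 47) * 100
Step 3: Shrinkage% = 0.074468 * 100 = 7.4468% ≈ 7.4%

7.4%


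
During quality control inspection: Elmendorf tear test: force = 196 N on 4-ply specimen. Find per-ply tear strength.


Formula: Per-ply strength = Total force / Number of plies
Per-ply = 196 N / 4
Per-ply = 49 N

49 N


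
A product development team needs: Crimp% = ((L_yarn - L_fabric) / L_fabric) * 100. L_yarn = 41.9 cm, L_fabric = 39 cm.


Formula: Crimp% = ((L_yarn - L_fabric) / L_fabric) * 100
Step 1: Extension = 41.9 - 39 = 2.9 cm
Step 2: Crimp% = (2.9 / 39) * 100
Step 3: Crimp% = 0.074359 * 100 = 7.4359% ≈ 7.4%

7.4%


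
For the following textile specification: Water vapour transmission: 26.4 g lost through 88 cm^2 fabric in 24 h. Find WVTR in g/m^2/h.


Formula: WVTR = mass_loss / (area * time)
Step 1: Convert area: 88 cm^2 = 0.0088 m^2
Step 2: WVTR = 26.4 g / (0.0088 m^2 * 24 h)
Step 3: WVTR = 26.4 / 0.2112 = 125.0 g/m^2/h

125.0 g/m^2/h


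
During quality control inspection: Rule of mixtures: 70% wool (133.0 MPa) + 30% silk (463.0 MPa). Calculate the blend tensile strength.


Formula: Blend property = (fraction_A * property_A) + (fraction_B * property_B)
Step 1: Contribution A = 70/100 * 133.0 MPa = 93.1 MPa
Step 2: Contribution B = 30/100 * 463.0 MPa = 138.9 MPa
Step 3: Blend tensile strength = 93.1 + 138.9 = 232.0 MPa

232.0 MPa


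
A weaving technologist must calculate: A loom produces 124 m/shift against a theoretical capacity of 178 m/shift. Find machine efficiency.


Formula: Efficiency% = (Actual output / Theoretical output) * 100
Efficiency% = (124 / 178) * 100
Efficiency% = 0.696629 * 100 = 69.6629% ≈ 69.7%

69.7%


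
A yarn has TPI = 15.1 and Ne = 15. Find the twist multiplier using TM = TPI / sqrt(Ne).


Formula: TM = TPI / sqrt(Ne)
Step 1: sqrt(Ne) = sqrt(15) = 3.873
Step 2: TM = 15.1 / 3.873 = 3.90

3.90 TM


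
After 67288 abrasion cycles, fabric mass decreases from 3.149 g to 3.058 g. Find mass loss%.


Formula: Mass loss% = ((m_before - m_after) / m_before) * 100
Step 1: Mass loss = 3.149 - 3.058 = 0.091 g
Step 2: Ratio = 0.091 / 3.149 = 0.0288981
Step 3: Mass loss% = 0.0288981 * 100 = 2.88981% ≈ 2.89%

2.89%


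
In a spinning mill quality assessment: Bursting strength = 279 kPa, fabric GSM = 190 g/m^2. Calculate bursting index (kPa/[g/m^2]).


Formula: Bursting Index = Bursting Strength / Fabric GSM
BI = 279 kPa / 190 g/m^2
BI = 1.468 kPa/(g/m^2)

1.468 kPa/(g/m^2)


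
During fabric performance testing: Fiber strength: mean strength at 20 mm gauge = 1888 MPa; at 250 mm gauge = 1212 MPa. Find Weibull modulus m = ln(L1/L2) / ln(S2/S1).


Formula: m = ln(L1/L2) / ln(S2/S1)
Step 1: ln(L1/L2) = ln(20/250) = -2.52573
Step 2: S2/S1 = 1212/1888 = 0.64195
Step 3: ln(S2/S1) = ln(0.64195) = -0.44324
Step 4: m = -2.52573 / -0.44324 = 5.70

5.70 (Weibull m)


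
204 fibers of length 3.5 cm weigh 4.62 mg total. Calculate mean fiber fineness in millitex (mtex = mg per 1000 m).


Formula: fineness (mtex) = mass (mg) / total length (km) = (mass_mg / total_length_m) * 1000
Step 1: Convert fiber length: 3.5 cm = 0.035 m
Step 2: Total fiber length = 204 * 0.035 = 7.14 m
Step 3: Linear density = 4.62 mg / 7.14 m = 0.6471 mg/m
Step 4: fineness = 0.6471 * 1000 = 647.1 mtex

647.1 mtex


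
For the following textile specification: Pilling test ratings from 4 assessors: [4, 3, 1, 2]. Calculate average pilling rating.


Formula: Mean = sum / count
Sum = 4 + 3 + 1 + 2 = 10
Mean = 10 / 4 = 2.5

2.5


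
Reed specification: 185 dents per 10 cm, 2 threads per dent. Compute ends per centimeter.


Formula: EPC = (dents per 10 cm * ends per dent) / 10
Step 1: Total ends per 10 cm = 185 * 2 = 370
Step 2: EPC = 370 / 10 = 37.0 ends/cm

37.0 ends/cm


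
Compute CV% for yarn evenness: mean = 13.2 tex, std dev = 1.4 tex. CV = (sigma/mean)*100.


Formula: CV% = (standard deviation / mean) * 100
Step 1: Ratio = 1.4 / 13.2 = 0.106061
Step 2: CV% = 0.106061 * 100 = 10.6061% ≈ 10.6%

10.6%


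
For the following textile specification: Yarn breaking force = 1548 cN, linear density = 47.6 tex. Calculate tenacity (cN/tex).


Formula: Tenacity = Breaking force / Linear density
Tenacity = 1548 cN / 47.6 tex
Tenacity = 32.52 cN/tex

32.52 cN/tex


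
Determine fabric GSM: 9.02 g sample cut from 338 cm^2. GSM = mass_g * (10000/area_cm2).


Formula: GSM = mass_g / area_m2
Step 1: Convert area: 338 cm^2 = 338 / 10000 = 0.0338 m^2
Step 2: GSM = 9.02 g / 0.0338 m^2 = 266.9 g/m^2

266.9 g/m^2


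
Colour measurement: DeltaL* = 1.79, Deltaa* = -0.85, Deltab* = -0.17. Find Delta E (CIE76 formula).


Formula: Delta E = sqrt(dL*^2 + da*^2 + db*^2)
Step 1: dL*^2 = 1.79^2 = 3.2041
Step 2: da*^2 = (-0.85)^2 = 0.7225
Step 3: db*^2 = (-0.17)^2 = 0.0289
Step 4: Sum = 3.2041 + 0.7225 + 0.0289 = 3.9555
Step 5: Delta E = sqrt(3.9555) = 1.99

1.99 Delta E


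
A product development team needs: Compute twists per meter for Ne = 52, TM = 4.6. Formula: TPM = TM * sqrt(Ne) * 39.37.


Formula: TPM = TM * sqrt(Ne) * 39.37
Step 1: sqrt(Ne) = sqrt(52) = 7.2111
Step 2: TM * sqrt(Ne) = 4.6 * 7.2111 = 33.1711
Step 3: TPM = 33.1711 * 39.37 = 1306 twists/m

1306 twists/m


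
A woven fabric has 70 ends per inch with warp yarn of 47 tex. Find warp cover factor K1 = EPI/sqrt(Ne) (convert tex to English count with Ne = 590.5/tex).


Formula: K1 = EPI / sqrt(Ne), with Ne = 590.5 / tex_warp
Step 1: Ne = 590.5 / 47 = 12.564
Step 2: sqrt(Ne) = sqrt(12.564) = 3.5446
Step 3: K1 = 70 / 3.5446 = 19.7

19.7


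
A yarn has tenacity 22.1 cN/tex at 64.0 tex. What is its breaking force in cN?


Formula: Breaking force = Tenacity * Linear density
F = 22.1 cN/tex * 64.0 tex
F = 1414.40 cN

1414.40 cN


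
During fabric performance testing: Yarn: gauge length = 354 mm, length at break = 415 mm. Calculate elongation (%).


Formula: Elongation (%) = ((L_break - L0) / L0) * 100
Step 1: Extension = 415 - 354 = 61 mm
Step 2: Elongation = (61 / 354) * 100
Step 3: Elongation = 0.172316 * 100 = 17.2316% ≈ 17.2%

17.2%


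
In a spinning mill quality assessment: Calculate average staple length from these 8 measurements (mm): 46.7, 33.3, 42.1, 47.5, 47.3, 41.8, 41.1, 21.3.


Formula: Mean = sum of lengths / count
Sum = 46.7 + 33.3 + 42.1 + 47.5 + 47.3 + 41.8 + 41.1 + 21.3
Sum = 321.1 mm
Mean = 321.1 / 8 = 40.14 mm

40.14 mm


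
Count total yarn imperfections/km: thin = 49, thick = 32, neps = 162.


Formula: Total = thin places + thick places + neps
Total = 49 + 32 + 162
Total = 243 imperfections/km

243 imperfections/km


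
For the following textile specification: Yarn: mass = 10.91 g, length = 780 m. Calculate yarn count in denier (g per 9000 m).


Formula: den = (mass_g / length_m) * 9000
Substituting: den = (10.91 / 780) * 9000
Intermediate: 10.91 / 780 = 0.01398718 g/m
den = 0.01398718 * 9000 = 125.9 denier

125.9 denier


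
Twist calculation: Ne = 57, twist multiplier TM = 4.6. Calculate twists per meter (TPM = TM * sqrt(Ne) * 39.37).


Formula: TPM = TM * sqrt(Ne) * 39.37
Step 1: sqrt(Ne) = sqrt(57) = 7.5498
Step 2: TM * sqrt(Ne) = 4.6 * 7.5498 = 34.7291
Step 3: TPM = 34.7291 * 39.37 = 1367 twists/m

1367 twists/m


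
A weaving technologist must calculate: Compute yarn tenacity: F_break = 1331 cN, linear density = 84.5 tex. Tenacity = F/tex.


Formula: Tenacity = Breaking force / Linear density
Tenacity = 1331 cN / 84.5 tex
Tenacity = 15.75 cN/tex

15.75 cN/tex


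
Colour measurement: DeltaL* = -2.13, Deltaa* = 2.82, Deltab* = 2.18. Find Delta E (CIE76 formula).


Formula: Delta E = sqrt(dL*^2 + da*^2 + db*^2)
Step 1: dL*^2 = (-2.13)^2 = 4.5369
Step 2: da*^2 = 2.82^2 = 7.9524
Step 3: db*^2 = 2.18^2 = 4.7524
Step 4: Sum = 4.5369 + 7.9524 + 4.7524 = 17.2417
Step 5: Delta E = sqrt(17.2417) = 4.15

4.15 Delta E


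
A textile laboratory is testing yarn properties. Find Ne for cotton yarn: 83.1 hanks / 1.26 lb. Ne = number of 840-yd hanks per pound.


Formula: Ne = hanks / mass_lb
Substituting: Ne = 83.1 / 1.26
Ne = 66.0

66.0 Ne


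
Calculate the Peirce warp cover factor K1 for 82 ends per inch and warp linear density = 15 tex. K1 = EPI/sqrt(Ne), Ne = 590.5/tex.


Formula: K1 = EPI / sqrt(Ne), with Ne = 590.5 / tex_warp
Step 1: Ne = 590.5 / 15 = 39.367
Step 2: sqrt(Ne) = sqrt(39.367) = 6.2743
Step 3: K1 = 82 / 6.2743 = 13.1

13.1


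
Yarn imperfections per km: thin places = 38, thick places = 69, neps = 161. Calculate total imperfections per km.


Formula: Total = thin places + thick places + neps
Total = 38 + 69 + 161
Total = 268 imperfections/km

268 imperfections/km


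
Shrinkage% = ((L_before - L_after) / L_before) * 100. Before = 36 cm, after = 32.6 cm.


Formula: Shrinkage% = ((L_before - L_after) / L_before) * 100
Step 1: Shrinkage = 36 - 32.6 = 3.4 cm
Step 2: Shrinkage% = (3.4 / 36) * 100
Step 3: Shrinkage% = 0.094444 * 100 = 9.4444% ≈ 9.4%

9.4%


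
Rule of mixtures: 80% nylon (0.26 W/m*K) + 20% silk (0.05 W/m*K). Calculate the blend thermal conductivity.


Formula: Blend property = (fraction_A * property_A) + (fraction_B * property_B)
Step 1: Contribution A = 80/100 * 0.26 W/m*K = 0.208 W/m*K
Step 2: Contribution B = 20/100 * 0.05 W/m*K = 0.01 W/m*K
Step 3: Blend thermal conductivity = 0.208 + 0.01 = 0.218 W/m*K

0.218 W/m*K


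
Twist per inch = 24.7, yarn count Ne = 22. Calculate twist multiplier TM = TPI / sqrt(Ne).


Formula: TM = TPI / sqrt(Ne)
Step 1: sqrt(Ne) = sqrt(22) = 4.6904
Step 2: TM = 24.7 / 4.6904 = 5.27

5.27 TM


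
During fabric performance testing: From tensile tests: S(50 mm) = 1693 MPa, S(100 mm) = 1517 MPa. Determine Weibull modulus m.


Formula: m = ln(L1/L2) / ln(S2/S1)
Step 1: ln(L1/L2) = ln(50/100) = -0.69315
Step 2: S2/S1 = 1517/1693 = 0.89604
Step 3: ln(S2/S1) = ln(0.89604) = -0.10977
Step 4: m = -0.69315 / -0.10977 = 6.31

6.31 (Weibull m)


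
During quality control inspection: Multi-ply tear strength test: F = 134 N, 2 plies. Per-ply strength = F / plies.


Formula: Per-ply strength = Total force / Number of plies
Per-ply = 134 N / 2
Per-ply = 67 N

67 N


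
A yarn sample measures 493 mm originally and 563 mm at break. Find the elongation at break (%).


Formula: Elongation (%) = ((L_break - L0) / L0) * 100
Step 1: Extension = 563 - 493 = 70 mm
Step 2: Elongation = (70 / 493) * 100
Step 3: Elongation = 0.141988 * 100 = 14.1988% ≈ 14.2%

14.2%


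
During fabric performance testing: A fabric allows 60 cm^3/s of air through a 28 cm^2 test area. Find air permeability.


Formula: Air Permeability = Airflow / Test Area
AP = 60 cm^3/s / 28 cm^2
AP = 2.1 cm^3/s/cm^2

2.1 cm^3/s/cm^2


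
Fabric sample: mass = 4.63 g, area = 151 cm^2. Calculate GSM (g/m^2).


Formula: GSM = mass_g / area_m2
Step 1: Convert area: 151 cm^2 = 151 / 10000 = 0.0151 m^2
Step 2: GSM = 4.63 g / 0.0151 m^2 = 306.6 g/m^2

306.6 g/m^2


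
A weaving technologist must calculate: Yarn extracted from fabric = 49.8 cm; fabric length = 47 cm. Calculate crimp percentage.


Formula: Crimp% = ((L_yarn - L_fabric) / L_fabric) * 100
Step 1: Extension = 49.8 - 47 = 2.8 cm
Step 2: Crimp% = (2.8 / 47) * 100
Step 3: Crimp% = 0.059574 * 100 = 5.9574% ≈ 6.0%

6.0%


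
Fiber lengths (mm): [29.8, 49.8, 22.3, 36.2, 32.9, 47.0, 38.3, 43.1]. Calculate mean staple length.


Formula: Mean = sum of lengths / count
Sum = 29.8 + 49.8 + 22.3 + 36.2 + 32.9 + 47.0 + 38.3 + 43.1
Sum = 299.4 mm
Mean = 299.4 / 8 = 37.43 mm

37.43 mm


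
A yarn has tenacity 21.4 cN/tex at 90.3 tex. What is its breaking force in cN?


Formula: Breaking force = Tenacity * Linear density
F = 21.4 cN/tex * 90.3 tex
F = 1932.42 cN

1932.42 cN


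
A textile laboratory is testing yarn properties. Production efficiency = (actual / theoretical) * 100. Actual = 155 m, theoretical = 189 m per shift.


Formula: Efficiency% = (Actual output / Theoretical output) * 100
Efficiency% = (155 / 189) * 100
Efficiency% = 0.820106 * 100 = 82.0106% ≈ 82.0%

82.0%


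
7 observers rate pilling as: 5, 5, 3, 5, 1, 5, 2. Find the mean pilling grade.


Formula: Mean = sum / count
Sum = 5 + 5 + 3 + 5 + 1 + 5 + 2 = 26
Mean = 26 / 7 = 3.7

3.7


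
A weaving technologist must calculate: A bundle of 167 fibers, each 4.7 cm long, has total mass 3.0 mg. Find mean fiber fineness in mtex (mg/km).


Formula: fineness (mtex) = mass (mg) / total length (km) = (mass_mg / total_length_m) * 1000
Step 1: Convert fiber length: 4.7 cm = 0.047 m
Step 2: Total fiber length = 167 * 0.047 = 7.849 m
Step 3: Linear density = 3.0 mg / 7.849 m = 0.3822 mg/m
Step 4: fineness = 0.3822 * 1000 = 382.2 mtex

382.2 mtex


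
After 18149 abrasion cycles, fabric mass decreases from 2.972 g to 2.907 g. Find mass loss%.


Formula: Mass loss% = ((m_before - m_after) / m_before) * 100
Step 1: Mass loss = 2.972 - 2.907 = 0.065 g
Step 2: Ratio = 0.065 / 2.972 = 0.0218708
Step 3: Mass loss% = 0.0218708 * 100 = 2.18708% ≈ 2.19%

2.19%


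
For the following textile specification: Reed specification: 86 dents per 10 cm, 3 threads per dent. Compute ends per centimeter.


Formula: EPC = (dents per 10 cm * ends per dent) / 10
Step 1: Total ends per 10 cm = 86 * 3 = 258
Step 2: EPC = 258 / 10 = 25.8 ends/cm

25.8 ends/cm


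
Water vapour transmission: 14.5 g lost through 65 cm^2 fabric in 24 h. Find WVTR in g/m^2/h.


Formula: WVTR = mass_loss / (area * time)
Step 1: Convert area: 65 cm^2 = 0.0065 m^2
Step 2: WVTR = 14.5 g / (0.0065 m^2 * 24 h)
Step 3: WVTR = 14.5 / 0.156 = 92.9 g/m^2/h

92.9 g/m^2/h


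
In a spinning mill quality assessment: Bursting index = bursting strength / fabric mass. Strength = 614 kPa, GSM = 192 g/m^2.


Formula: Bursting Index = Bursting Strength / Fabric GSM
BI = 614 kPa / 192 g/m^2
BI = 3.198 kPa/(g/m^2)

3.198 kPa/(g/m^2)


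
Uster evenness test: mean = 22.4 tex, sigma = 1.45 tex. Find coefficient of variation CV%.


Formula: CV% = (standard deviation / mean) * 100
Step 1: Ratio = 1.45 / 22.4 = 0.064732
Step 2: CV% = 0.064732 * 100 = 6.4732% ≈ 6.5%

6.5%


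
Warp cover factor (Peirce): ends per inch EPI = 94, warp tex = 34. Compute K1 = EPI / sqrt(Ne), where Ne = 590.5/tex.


Formula: K1 = EPI / sqrt(Ne), with Ne = 590.5 / tex_warp
Step 1: Ne = 590.5 / 34 = 17.368
Step 2: sqrt(Ne) = sqrt(17.368) = 4.1675
Step 3: K1 = 94 / 4.1675 = 22.6

22.6


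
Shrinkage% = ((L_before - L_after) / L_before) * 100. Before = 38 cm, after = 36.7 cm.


Formula: Shrinkage% = ((L_before - L_after) / L_before) * 100
Step 1: Shrinkage = 38 - 36.7 = 1.3 cm
Step 2: Shrinkage% = (1.3 / 38) * 100
Step 3: Shrinkage% = 0.034211 * 100 = 3.4211% ≈ 3.4%

3.4%


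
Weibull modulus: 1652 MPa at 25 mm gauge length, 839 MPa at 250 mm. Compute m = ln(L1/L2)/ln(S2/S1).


Formula: m = ln(L1/L2) / ln(S2/S1)
Step 1: ln(L1/L2) = ln(25/250) = -2.30259
Step 2: S2/S1 = 839/1652 = 0.50787
Step 3: ln(S2/S1) = ln(0.50787) = -0.67753
Step 4: m = -2.30259 / -0.67753 = 3.40

3.40 (Weibull m)


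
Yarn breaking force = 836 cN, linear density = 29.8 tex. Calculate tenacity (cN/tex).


Formula: Tenacity = Breaking force / Linear density
Tenacity = 836 cN / 29.8 tex
Tenacity = 28.05 cN/tex

28.05 cN/tex


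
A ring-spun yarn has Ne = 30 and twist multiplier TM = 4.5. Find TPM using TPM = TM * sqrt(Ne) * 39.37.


Formula: TPM = TM * sqrt(Ne) * 39.37
Step 1: sqrt(Ne) = sqrt(30) = 5.4772
Step 2: TM * sqrt(Ne) = 4.5 * 5.4772 = 24.6474
Step 3: TPM = 24.6474 * 39.37 = 970 twists/m

970 twists/m


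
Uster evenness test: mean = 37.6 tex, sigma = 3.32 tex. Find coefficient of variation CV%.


Formula: CV% = (standard deviation / mean) * 100
Step 1: Ratio = 3.32 / 37.6 = 0.088298
Step 2: CV% = 0.088298 * 100 = 8.8298% ≈ 8.8%

8.8%


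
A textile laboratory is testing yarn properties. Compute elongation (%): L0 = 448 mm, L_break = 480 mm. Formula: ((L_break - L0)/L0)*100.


Formula: Elongation (%) = ((L_break - L0) / L0) * 100
Step 1: Extension = 480 - 448 = 32 mm
Step 2: Elongation = (32 / 448) * 100
Step 3: Elongation = 0.071429 * 100 = 7.1429% ≈ 7.1%

7.1%


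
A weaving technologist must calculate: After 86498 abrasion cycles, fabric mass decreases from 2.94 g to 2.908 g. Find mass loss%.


Formula: Mass loss% = ((m_before - m_after) / m_before) * 100
Step 1: Mass loss = 2.94 - 2.908 = 0.032 g
Step 2: Ratio = 0.032 / 2.94 = 0.0108844
Step 3: Mass loss% = 0.0108844 * 100 = 1.08844% ≈ 1.09%

1.09%


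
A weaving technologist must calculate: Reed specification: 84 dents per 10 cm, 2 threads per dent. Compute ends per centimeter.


Formula: EPC = (dents per 10 cm * ends per dent) / 10
Step 1: Total ends per 10 cm = 84 * 2 = 168
Step 2: EPC = 168 / 10 = 16.8 ends/cm

16.8 ends/cm


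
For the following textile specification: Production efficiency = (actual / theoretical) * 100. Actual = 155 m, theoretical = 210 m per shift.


Formula: Efficiency% = (Actual output / Theoretical output) * 100
Efficiency% = (155 / 210) * 100
Efficiency% = 0.738095 * 100 = 73.8095% ≈ 73.8%

73.8%


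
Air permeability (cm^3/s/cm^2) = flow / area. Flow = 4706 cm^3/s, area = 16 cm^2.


Formula: Air Permeability = Airflow / Test Area
AP = 4706 cm^3/s / 16 cm^2
AP = 294.1 cm^3/s/cm^2

294.1 cm^3/s/cm^2


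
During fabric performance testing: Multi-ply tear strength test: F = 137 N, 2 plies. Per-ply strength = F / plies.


Formula: Per-ply strength = Total force / Number of plies
Per-ply = 137 N / 2
Per-ply = 68.5 N

68.5 N


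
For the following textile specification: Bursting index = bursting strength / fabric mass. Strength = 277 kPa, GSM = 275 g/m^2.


Formula: Bursting Index = Bursting Strength / Fabric GSM
BI = 277 kPa / 275 g/m^2
BI = 1.007 kPa/(g/m^2)

1.007 kPa/(g/m^2)


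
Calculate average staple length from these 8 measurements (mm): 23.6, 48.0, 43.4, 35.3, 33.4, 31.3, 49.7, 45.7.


Formula: Mean = sum of lengths / count
Sum = 23.6 + 48.0 + 43.4 + 35.3 + 33.4 + 31.3 + 49.7 + 45.7
Sum = 310.4 mm
Mean = 310.4 / 8 = 38.80 mm

38.80 mm


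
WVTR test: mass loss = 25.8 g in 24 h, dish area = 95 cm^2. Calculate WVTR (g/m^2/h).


Formula: WVTR = mass_loss / (area * time)
Step 1: Convert area: 95 cm^2 = 0.0095 m^2
Step 2: WVTR = 25.8 g / (0.0095 m^2 * 24 h)
Step 3: WVTR = 25.8 / 0.228 = 113.2 g/m^2/h

113.2 g/m^2/h


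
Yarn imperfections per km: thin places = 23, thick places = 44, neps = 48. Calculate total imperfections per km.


Formula: Total = thin places + thick places + neps
Total = 23 + 44 + 48
Total = 115 imperfections/km

115 imperfections/km


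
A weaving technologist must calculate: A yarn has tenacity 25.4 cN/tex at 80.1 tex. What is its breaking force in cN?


Formula: Breaking force = Tenacity * Linear density
F = 25.4 cN/tex * 80.1 tex
F = 2034.54 cN

2034.54 cN


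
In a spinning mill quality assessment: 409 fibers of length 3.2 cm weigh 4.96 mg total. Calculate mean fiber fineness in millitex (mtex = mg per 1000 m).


Formula: fineness (mtex) = mass (mg) / total length (km) = (mass_mg / total_length_m) * 1000
Step 1: Convert fiber length: 3.2 cm = 0.032 m
Step 2: Total fiber length = 409 * 0.032 = 13.088 m
Step 3: Linear density = 4.96 mg / 13.088 m = 0.3790 mg/m
Step 4: fineness = 0.3790 * 1000 = 379.0 mtex

379.0 mtex


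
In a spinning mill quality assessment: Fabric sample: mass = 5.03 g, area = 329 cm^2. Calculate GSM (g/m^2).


Formula: GSM = mass_g / area_m2
Step 1: Convert area: 329 cm^2 = 329 / 10000 = 0.0329 m^2
Step 2: GSM = 5.03 g / 0.0329 m^2 = 152.9 g/m^2

152.9 g/m^2


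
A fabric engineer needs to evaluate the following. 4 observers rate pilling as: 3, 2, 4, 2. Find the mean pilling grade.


Formula: Mean = sum / count
Sum = 3 + 2 + 4 + 2 = 11
Mean = 11 / 4 = 2.8

2.8


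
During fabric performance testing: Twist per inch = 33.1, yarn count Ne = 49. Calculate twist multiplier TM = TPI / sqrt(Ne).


Formula: TM = TPI / sqrt(Ne)
Step 1: sqrt(Ne) = sqrt(49) = 7
Step 2: TM = 33.1 / 7 = 4.73

4.73 TM


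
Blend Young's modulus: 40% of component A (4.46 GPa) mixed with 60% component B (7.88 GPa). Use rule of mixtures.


Formula: Blend property = (fraction_A * property_A) + (fraction_B * property_B)
Step 1: Contribution A = 40/100 * 4.46 GPa = 1.784 GPa
Step 2: Contribution B = 60/100 * 7.88 GPa = 4.728 GPa
Step 3: Blend Young's modulus = 1.784 + 4.728 = 6.512 GPa

6.512 GPa


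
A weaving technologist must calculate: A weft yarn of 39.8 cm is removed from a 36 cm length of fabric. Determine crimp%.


Formula: Crimp% = ((L_yarn - L_fabric) / L_fabric) * 100
Step 1: Extension = 39.8 - 36 = 3.8 cm
Step 2: Crimp% = (3.8 / 36) * 100
Step 3: Crimp% = 0.105556 * 100 = 10.5556% ≈ 10.6%

10.6%


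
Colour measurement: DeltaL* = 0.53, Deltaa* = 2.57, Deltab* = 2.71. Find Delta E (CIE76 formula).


Formula: Delta E = sqrt(dL*^2 + da*^2 + db*^2)
Step 1: dL*^2 = 0.53^2 = 0.2809
Step 2: da*^2 = 2.57^2 = 6.6049
Step 3: db*^2 = 2.71^2 = 7.3441
Step 4: Sum = 0.2809 + 6.6049 + 7.3441 = 14.2299
Step 5: Delta E = sqrt(14.2299) = 3.77

3.77 Delta E


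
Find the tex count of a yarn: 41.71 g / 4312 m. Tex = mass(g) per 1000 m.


Formula: Tex = (mass_g / length_m) * 1000
Substituting: Tex = (41.71 / 4312) * 1000
Intermediate: 41.71 / 4312 = 0.00967301 g/m
Tex = 0.00967301 * 1000 = 9.67 tex

9.67 tex
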